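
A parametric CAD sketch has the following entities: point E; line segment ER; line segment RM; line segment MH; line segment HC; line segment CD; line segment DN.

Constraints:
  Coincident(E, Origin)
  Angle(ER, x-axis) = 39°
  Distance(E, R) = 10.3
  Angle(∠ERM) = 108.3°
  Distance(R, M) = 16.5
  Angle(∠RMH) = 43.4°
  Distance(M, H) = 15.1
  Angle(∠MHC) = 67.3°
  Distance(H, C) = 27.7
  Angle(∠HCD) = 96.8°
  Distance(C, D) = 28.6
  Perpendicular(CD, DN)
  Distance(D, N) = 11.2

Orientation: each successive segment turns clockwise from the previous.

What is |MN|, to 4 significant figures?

21.20

E is at the origin; ER runs at 39.0° with length 10.3, so R = (8.005, 6.482). ∠ERM = 108.3° gives RM at -32.70° from the x-axis; with |RM| = 16.5, M = (21.89, -2.432). ∠RMH = 43.4° gives MH at -169.3° from the x-axis; with |MH| = 15.1, H = (7.052, -5.236). ∠MHC = 67.3° gives HC at 78.00° from the x-axis; with |HC| = 27.7, C = (12.81, 21.86). ∠HCD = 96.8° gives CD at -5.200° from the x-axis; with |CD| = 28.6, D = (41.29, 19.27). The perpendicularity gives DN at right angles to CD, so DN runs at -95.20°; with |DN| = 11.2, N = (40.28, 8.113). Then |MN| = |N − M| = 21.20.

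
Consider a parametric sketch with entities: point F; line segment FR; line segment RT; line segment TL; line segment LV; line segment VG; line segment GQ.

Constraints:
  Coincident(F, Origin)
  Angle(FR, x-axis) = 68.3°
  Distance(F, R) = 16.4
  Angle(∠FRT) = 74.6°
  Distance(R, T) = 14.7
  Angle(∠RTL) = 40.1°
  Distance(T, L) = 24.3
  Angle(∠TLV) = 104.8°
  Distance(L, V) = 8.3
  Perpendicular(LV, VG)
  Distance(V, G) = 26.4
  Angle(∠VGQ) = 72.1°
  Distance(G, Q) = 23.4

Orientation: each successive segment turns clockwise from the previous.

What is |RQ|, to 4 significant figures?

20.22

LV is perpendicular to VG, so VG runs at 17.80°; with |VG| = 26.4, G = (16.12, 21.07). ∠VGQ = 72.1° gives GQ at -90.10° from the x-axis; with |GQ| = 23.4, Q = (16.08, -2.328). Then |RQ| = |Q − R| = 20.22.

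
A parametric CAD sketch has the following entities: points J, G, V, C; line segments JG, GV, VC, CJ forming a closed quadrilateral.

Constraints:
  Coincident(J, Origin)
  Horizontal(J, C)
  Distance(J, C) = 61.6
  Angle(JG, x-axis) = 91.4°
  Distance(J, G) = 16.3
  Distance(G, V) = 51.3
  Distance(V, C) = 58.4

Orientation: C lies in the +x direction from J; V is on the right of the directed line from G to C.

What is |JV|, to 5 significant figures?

35.732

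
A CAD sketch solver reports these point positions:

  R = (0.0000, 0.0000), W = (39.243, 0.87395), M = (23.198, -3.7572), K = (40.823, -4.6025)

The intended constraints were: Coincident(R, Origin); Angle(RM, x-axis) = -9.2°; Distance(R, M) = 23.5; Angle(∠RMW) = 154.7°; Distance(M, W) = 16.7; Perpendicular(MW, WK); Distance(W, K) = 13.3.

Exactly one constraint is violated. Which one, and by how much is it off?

Distance(W, K) = 13.3 — off by 7.60.

R = (0.00, 0.00) ✓; RM at -9.200° ✓; |RM| = 23.50 ✓; ∠RMW = 154.7° ✓; |MW| = 16.70 ✓; ∠(MW, WK) = 90.01° ✓; |WK| = 5.700 ✗.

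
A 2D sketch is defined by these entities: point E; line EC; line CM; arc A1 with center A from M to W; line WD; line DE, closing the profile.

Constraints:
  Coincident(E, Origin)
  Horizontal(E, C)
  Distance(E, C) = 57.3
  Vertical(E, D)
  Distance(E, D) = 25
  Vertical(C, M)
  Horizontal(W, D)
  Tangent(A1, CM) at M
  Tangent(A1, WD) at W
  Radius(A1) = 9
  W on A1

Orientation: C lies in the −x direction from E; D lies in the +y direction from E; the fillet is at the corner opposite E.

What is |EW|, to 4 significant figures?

54.39

E is at the origin; EC is horizontal with |EC| = 57.3 and C on the −x side, so C = (-57.30, 0.000). ED is vertical with |ED| = 25.0 and D on the +y side, so D = (0.000, 25.00). The virtual corner opposite E is at (-57.30, 25.00). Tangency of A1 to CM means the radius AM is perpendicular to CM and A1 meets WD tangentially, so AW is at right angles to WD, with radius 9.0, so the center A sits 9.0 in from both sides at A = (-48.30, 16.00). That places the tangent points at M = (-57.30, 16.00) on CM and W = (-48.30, 25.00) on WD. Then |EW| = |W − E| = 54.39.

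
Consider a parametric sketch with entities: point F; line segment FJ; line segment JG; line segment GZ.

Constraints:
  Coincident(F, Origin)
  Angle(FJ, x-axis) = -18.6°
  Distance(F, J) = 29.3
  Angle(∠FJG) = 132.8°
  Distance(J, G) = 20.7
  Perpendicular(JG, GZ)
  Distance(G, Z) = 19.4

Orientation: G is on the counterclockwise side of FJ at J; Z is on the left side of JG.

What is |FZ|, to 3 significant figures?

40.7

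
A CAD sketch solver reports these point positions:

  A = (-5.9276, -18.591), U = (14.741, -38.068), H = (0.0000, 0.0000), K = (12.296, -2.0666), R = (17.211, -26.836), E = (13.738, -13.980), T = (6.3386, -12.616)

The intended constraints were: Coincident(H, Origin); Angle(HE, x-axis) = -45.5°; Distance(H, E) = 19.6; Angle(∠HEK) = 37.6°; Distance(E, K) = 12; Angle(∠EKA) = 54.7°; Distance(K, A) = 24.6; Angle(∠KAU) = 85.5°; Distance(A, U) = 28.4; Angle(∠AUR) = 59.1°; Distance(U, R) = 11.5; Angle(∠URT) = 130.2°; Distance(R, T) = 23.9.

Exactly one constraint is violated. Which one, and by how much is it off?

Distance(R, T) = 23.9 — off by 6.00.

H = (0.00, 0.00) ✓; HE at -45.50° ✓; |HE| = 19.60 ✓; ∠HEK = 37.60° ✓; |EK| = 12.00 ✓; ∠EKA = 54.70° ✓; |KA| = 24.60 ✓; ∠KAU = 85.50° ✓; |AU| = 28.40 ✓; ∠AUR = 59.10° ✓; |UR| = 11.50 ✓; ∠URT = 130.2° ✓; |RT| = 17.90 ✗.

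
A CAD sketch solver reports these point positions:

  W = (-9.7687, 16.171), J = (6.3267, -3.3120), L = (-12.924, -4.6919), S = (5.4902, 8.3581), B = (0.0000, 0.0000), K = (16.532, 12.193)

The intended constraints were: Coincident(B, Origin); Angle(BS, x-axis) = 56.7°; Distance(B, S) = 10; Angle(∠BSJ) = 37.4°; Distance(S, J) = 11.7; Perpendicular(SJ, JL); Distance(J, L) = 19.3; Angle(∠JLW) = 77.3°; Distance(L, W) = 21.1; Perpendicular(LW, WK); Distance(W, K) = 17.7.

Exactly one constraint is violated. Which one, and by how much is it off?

Distance(W, K) = 17.7 — off by 8.90.

B = (0.00, 0.00) ✓; BS at 56.70° ✓; |BS| = 10.00 ✓; ∠BSJ = 37.40° ✓; |SJ| = 11.70 ✓; ∠(SJ, JL) = 90.00° ✓; |JL| = 19.30 ✓; ∠JLW = 77.30° ✓; |LW| = 21.10 ✓; ∠(LW, WK) = 90.00° ✓; |WK| = 26.60 ✗.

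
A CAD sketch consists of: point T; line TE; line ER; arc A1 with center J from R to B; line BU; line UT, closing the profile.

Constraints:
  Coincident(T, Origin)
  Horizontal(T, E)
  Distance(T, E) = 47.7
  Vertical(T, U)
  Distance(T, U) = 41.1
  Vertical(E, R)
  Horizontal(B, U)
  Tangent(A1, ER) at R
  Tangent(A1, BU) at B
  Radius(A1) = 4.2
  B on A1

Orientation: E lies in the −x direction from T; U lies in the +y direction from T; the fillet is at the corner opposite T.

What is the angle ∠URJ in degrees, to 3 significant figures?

5.03°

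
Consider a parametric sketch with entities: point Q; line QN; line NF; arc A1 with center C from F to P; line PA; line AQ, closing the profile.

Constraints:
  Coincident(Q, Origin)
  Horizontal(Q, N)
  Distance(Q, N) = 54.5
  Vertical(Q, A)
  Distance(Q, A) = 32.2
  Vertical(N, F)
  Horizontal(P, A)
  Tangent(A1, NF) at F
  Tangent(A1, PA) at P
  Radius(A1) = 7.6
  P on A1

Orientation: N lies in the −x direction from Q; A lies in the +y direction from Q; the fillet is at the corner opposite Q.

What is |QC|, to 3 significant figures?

53.0

Q is at the origin; QN is horizontal with |QN| = 54.5 and N on the −x side, so N = (-54.5, 0.00). Q and A share the same x with |QA| = 32.2 and A on the +y side, so A = (0.00, 32.2). The virtual corner opposite Q is at (-54.5, 32.2). Tangency of A1 to NF means the radius CF is perpendicular to NF and tangency of A1 to PA means the radius CP is perpendicular to PA, with radius 7.6, so the center C sits 7.6 in from both sides at C = (-46.9, 24.6). Then |QC| = |C − Q| = 53.0.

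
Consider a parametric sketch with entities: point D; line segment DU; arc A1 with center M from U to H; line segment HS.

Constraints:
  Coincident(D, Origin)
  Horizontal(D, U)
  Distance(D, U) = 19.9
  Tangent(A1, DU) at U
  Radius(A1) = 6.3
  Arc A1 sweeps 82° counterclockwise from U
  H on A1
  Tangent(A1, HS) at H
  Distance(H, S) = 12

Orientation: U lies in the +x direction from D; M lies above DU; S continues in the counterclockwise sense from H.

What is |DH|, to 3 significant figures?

26.7

D is at the origin; D and U share the same y with |DU| = 19.9 and U on the +x side, so U = (19.9, 0.00). Tangency of A1 to DU means the radius MU is perpendicular to DU, so M = U + (0, 6.3) = (19.9, 6.30). On A1, U sits at bearing -90° from M; an 82° counterclockwise sweep puts H at bearing -8°, so H = M + 6.3·(cos -8°, sin -8°) = (26.1, 5.42). Then |DH| = |H − D| = 26.7.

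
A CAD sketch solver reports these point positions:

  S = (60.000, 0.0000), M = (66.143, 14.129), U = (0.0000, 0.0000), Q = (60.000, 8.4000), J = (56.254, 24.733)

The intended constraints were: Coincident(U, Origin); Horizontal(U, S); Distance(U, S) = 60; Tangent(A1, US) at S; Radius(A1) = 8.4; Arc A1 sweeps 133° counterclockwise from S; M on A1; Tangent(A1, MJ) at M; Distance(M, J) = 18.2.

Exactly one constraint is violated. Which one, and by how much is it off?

Distance(M, J) = 18.2 — off by 3.70.

U = (0.00, 0.00) ✓; U.y = 0.00, S.y = 0.00 ✓; |US| = 60.00 ✓; ∠(QS, SU) = 90.00° ✓; |QS| = 8.400 ✓; bearing(Q→M) − bearing(Q→S) = 133.0° ✓; |QM| = 8.400 ✓; ∠(QM, MJ) = 90.00° ✓; |MJ| = 14.50 ✗.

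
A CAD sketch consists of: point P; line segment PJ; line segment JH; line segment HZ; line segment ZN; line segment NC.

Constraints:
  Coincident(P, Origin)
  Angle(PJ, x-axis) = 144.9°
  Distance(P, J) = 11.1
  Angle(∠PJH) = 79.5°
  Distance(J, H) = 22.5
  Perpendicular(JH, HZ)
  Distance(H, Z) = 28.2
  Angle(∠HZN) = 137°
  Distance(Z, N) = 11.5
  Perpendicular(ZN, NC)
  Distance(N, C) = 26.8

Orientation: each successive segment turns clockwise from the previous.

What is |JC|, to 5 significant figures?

18.988

P is at the origin; PJ runs at 144.9° with length 11.1, so J = (-9.0815, 6.3826). ∠PJH = 79.5° gives JH at 44.400° from the x-axis; with |JH| = 22.5, H = (6.9942, 22.125). JH is perpendicular to HZ, so HZ runs at -45.600°; with |HZ| = 28.2, Z = (26.725, 1.9769). ∠HZN = 137.0° gives ZN at -88.600° from the x-axis; with |ZN| = 11.5, N = (27.006, -9.5197). The perpendicularity gives NC at right angles to ZN, so NC runs at -178.60°; with |NC| = 26.8, C = (0.21365, -10.174). Then |JC| = |C − J| = 18.988.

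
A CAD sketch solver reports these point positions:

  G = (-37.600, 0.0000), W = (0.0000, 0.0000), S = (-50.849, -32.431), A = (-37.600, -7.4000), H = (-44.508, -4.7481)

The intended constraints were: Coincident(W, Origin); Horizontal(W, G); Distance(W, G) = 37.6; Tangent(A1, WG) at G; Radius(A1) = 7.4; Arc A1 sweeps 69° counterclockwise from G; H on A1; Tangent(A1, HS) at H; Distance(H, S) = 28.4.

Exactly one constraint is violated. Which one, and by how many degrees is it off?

Tangent(A1, HS) at H — off by 8.10°.

W = (0.00, 0.00) ✓; W.y = 0.00, G.y = 0.00 ✓; |WG| = 37.60 ✓; ∠(AG, GW) = 90.00° ✓; |AG| = 7.400 ✓; bearing(A→H) − bearing(A→G) = 69.00° ✓; |AH| = 7.400 ✓; ∠(AH, HS) = 81.90° ✗; |HS| = 28.40 ✓.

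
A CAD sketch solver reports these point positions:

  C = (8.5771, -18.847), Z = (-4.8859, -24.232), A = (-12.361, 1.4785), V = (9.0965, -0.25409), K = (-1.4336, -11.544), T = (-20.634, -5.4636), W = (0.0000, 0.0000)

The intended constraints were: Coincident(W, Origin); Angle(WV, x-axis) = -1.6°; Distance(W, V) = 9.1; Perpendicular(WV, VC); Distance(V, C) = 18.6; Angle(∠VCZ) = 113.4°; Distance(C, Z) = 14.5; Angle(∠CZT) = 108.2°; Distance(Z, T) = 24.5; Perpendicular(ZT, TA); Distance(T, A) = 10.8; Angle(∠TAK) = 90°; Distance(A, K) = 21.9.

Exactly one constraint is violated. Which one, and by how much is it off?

Distance(A, K) = 21.9 — off by 4.90.

W = (0.00, 0.00) ✓; WV at -1.600° ✓; |WV| = 9.100 ✓; ∠(WV, VC) = 90.00° ✓; |VC| = 18.60 ✓; ∠VCZ = 113.4° ✓; |CZ| = 14.50 ✓; ∠CZT = 108.2° ✓; |ZT| = 24.50 ✓; ∠(ZT, TA) = 90.00° ✓; |TA| = 10.80 ✓; ∠TAK = 90.00° ✓; |AK| = 17.00 ✗.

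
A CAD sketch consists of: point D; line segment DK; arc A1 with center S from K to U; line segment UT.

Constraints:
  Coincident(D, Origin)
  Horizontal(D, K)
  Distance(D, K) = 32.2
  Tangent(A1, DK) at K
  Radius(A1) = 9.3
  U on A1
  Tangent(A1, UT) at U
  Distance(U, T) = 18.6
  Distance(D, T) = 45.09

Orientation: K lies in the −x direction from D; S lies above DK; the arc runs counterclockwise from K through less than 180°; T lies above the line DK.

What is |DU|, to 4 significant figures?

27.95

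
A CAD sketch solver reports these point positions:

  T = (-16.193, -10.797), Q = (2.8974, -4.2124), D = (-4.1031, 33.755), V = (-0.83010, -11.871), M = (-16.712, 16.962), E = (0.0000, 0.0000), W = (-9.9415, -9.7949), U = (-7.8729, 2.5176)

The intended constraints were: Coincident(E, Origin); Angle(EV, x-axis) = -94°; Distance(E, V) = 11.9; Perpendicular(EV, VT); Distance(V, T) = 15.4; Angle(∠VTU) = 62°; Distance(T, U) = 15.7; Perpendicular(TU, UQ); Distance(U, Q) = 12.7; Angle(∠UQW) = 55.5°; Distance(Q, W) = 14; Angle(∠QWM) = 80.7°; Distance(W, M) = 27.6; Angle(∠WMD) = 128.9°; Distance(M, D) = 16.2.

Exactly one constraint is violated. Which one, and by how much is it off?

Distance(M, D) = 16.2 — off by 4.80.

E = (0.00, 0.00) ✓; EV at -94.00° ✓; |EV| = 11.90 ✓; ∠(EV, VT) = 90.00° ✓; |VT| = 15.40 ✓; ∠VTU = 62.00° ✓; |TU| = 15.70 ✓; ∠(TU, UQ) = 90.00° ✓; |UQ| = 12.70 ✓; ∠UQW = 55.50° ✓; |QW| = 14.00 ✓; ∠QWM = 80.70° ✓; |WM| = 27.60 ✓; ∠WMD = 128.9° ✓; |MD| = 21.00 ✗.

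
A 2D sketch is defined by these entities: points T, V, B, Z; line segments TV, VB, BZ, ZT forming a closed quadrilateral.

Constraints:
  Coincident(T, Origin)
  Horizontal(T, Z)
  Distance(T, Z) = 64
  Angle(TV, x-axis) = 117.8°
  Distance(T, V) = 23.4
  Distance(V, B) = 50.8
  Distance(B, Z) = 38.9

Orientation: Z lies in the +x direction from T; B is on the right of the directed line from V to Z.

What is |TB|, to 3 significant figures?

30.1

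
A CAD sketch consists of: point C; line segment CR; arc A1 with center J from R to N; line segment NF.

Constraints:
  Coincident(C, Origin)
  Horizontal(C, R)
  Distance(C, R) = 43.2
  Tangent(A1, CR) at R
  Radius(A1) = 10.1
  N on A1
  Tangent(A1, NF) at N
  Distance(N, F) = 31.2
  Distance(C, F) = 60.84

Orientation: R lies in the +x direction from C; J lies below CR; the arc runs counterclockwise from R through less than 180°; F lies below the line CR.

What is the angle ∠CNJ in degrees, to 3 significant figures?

141°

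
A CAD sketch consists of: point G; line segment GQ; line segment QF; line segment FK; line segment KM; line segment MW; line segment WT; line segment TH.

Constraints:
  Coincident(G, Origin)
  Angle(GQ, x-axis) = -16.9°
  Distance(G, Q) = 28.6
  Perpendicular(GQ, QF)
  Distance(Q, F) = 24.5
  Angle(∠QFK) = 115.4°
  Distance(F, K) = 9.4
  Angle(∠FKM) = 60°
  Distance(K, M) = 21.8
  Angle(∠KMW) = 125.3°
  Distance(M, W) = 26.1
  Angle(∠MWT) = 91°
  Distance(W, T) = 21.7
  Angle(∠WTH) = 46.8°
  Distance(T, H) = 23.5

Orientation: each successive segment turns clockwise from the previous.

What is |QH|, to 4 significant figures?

8.320

G is at the origin; GQ runs at -16.9° with length 28.6, so Q = (27.36, -8.314). GQ ⟂ QF, so QF runs at -106.9°; with |QF| = 24.5, F = (20.24, -31.76). ∠QFK = 115.4° gives FK at -171.5° from the x-axis; with |FK| = 9.4, K = (10.95, -33.15). ∠FKM = 60.0° gives KM at 68.50° from the x-axis; with |KM| = 21.8, M = (18.94, -12.86). ∠KMW = 125.3° gives MW at 13.80° from the x-axis; with |MW| = 26.1, W = (44.28, -6.637). ∠MWT = 91.0° gives WT at -75.20° from the x-axis; with |WT| = 21.7, T = (49.83, -27.62). ∠WTH = 46.8° gives TH at 151.6° from the x-axis; with |TH| = 23.5, H = (29.15, -16.44). Then |QH| = |H − Q| = 8.320.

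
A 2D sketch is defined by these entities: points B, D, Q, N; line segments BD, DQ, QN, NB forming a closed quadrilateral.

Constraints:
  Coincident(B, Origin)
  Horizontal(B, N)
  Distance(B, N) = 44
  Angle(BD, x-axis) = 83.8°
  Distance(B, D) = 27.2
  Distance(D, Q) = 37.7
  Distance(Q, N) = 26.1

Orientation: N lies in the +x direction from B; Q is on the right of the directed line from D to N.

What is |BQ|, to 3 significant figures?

20.2

Checks: |DQ| = 37.70 ✓; |QN| = 26.10 ✓.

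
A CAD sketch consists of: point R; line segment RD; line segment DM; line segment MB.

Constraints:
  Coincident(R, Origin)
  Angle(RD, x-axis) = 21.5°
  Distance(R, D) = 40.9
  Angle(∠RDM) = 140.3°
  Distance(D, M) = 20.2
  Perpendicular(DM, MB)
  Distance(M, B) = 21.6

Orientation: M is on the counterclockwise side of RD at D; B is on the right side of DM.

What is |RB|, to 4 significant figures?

70.34

R is at the origin; RD runs at 21.5° with length 40.9, so D = 40.9·(cos 21.5°, sin 21.5°) = (38.05, 14.99). ∠RDM = 140.3°, so DM runs at 21.5° + (180° − 140.3°) = 61.20° from the x-axis; with |DM| = 20.2, M = D + 20.2·(cos 61.20°, sin 61.20°) = (47.79, 32.69). The perpendicularity gives MB at right angles to DM; with |MB| = 21.6 on the right of DM, B = M + 21.6·(0.8763, -0.4818) = (66.71, 22.29). Then |RB| = |B − R| = 70.34.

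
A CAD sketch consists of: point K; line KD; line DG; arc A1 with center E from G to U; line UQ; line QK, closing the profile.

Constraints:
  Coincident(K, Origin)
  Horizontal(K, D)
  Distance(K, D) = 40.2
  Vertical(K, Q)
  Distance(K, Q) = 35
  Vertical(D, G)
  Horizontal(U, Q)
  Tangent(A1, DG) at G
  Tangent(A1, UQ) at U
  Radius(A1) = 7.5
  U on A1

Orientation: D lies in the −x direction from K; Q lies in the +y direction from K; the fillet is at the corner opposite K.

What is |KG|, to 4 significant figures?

48.71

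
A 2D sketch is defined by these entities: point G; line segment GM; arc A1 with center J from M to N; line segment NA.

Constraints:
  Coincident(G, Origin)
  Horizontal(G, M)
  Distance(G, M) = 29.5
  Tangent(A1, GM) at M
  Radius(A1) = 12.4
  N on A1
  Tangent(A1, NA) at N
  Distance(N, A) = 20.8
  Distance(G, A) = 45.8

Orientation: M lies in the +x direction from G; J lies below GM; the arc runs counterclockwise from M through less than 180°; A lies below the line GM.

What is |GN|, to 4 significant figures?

25.66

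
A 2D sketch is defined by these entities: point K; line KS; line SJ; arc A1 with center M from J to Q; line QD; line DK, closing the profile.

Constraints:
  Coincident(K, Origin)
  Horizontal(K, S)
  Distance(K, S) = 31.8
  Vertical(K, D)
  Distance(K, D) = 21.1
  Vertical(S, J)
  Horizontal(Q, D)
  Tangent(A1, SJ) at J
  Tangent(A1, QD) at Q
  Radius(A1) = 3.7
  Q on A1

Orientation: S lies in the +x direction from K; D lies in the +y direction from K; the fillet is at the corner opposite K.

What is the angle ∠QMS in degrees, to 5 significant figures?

168.00°

K is at the origin; K and S share the same y with |KS| = 31.8 and S on the +x side, so S = (31.800, 0.0000). K and D share the same x with |KD| = 21.1 and D on the +y side, so D = (0.0000, 21.100). The virtual corner opposite K is at (31.800, 21.100). The tangent condition forces MJ to be normal to SJ and A1 meets QD tangentially, so MQ is at right angles to QD, with radius 3.7, so the center M sits 3.7 in from both sides at M = (28.100, 17.400). That places the tangent points at J = (31.800, 17.400) on SJ and Q = (28.100, 21.100) on QD. Then cos ∠QMS = MQ·MS / (|MQ||MS|), giving 168.00°.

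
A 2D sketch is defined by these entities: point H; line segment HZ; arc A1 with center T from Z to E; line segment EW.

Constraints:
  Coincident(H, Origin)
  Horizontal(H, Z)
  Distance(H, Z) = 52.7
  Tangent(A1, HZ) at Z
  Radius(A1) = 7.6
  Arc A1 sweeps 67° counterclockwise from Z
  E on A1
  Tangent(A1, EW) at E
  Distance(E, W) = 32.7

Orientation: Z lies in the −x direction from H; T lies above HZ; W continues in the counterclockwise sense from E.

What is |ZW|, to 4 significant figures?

39.96

On A1, Z sits at bearing -90° from T; a 67° counterclockwise sweep puts E at bearing -23°, so E = T + 7.6·(cos -23°, sin -23°) = (-45.70, 4.630). Since A1 is tangent to EW there, TE ⟂ EW, so EW runs along (−sin -23°, cos -23°); with |EW| = 32.7, W = (-32.93, 34.73). Then |ZW| = |W − Z| = 39.96.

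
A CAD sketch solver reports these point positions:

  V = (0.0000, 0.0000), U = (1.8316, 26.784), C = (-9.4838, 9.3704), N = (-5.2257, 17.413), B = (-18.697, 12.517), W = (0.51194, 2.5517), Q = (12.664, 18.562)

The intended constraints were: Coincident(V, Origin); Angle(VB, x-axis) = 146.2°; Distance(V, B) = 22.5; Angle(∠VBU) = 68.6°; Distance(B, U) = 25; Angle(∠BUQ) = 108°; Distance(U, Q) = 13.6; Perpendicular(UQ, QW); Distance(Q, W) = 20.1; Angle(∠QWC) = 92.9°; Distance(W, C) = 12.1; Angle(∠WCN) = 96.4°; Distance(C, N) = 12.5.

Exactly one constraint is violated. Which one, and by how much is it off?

Distance(C, N) = 12.5 — off by 3.40.

V = (0.00, 0.00) ✓; VB at 146.2° ✓; |VB| = 22.50 ✓; ∠VBU = 68.60° ✓; |BU| = 25.00 ✓; ∠BUQ = 108.0° ✓; |UQ| = 13.60 ✓; ∠(UQ, QW) = 90.00° ✓; |QW| = 20.10 ✓; ∠QWC = 92.90° ✓; |WC| = 12.10 ✓; ∠WCN = 96.40° ✓; |CN| = 9.100 ✗.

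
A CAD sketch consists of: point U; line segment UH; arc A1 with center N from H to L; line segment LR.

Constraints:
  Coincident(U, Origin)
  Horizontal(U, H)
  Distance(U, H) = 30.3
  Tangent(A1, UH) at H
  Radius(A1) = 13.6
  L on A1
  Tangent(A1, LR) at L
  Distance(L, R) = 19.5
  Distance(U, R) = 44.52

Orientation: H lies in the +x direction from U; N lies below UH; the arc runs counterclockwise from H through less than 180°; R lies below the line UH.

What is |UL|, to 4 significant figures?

25.78

Checks: |NH| = 13.60 ✓; |NL| = 13.60 ✓; ∠(NL, LR) = 90.00° ✓; |LR| = 19.50 ✓; |UR| = 44.52 ✓.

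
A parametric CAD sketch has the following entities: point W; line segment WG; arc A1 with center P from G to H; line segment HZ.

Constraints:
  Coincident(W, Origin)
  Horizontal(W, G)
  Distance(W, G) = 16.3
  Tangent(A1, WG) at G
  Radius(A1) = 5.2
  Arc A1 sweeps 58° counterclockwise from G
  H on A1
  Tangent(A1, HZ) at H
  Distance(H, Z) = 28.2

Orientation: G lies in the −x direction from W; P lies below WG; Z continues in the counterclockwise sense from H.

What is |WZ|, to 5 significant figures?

44.340

On A1, G sits at bearing 90° from P; a 58° counterclockwise sweep puts H at bearing 148°, so H = P + 5.2·(cos 148°, sin 148°) = (-20.710, -2.4444). Tangency of A1 to HZ means the radius PH is perpendicular to HZ, so HZ runs along (−sin 148°, cos 148°); with |HZ| = 28.2, Z = (-35.654, -26.359). Then |WZ| = |Z − W| = 44.340.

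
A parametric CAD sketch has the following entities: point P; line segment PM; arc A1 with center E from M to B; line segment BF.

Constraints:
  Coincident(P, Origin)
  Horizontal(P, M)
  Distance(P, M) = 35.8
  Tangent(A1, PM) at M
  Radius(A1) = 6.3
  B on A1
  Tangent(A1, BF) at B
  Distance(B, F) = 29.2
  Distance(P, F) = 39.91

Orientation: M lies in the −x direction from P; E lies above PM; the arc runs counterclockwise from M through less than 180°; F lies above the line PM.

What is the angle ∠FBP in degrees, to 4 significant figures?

84.63°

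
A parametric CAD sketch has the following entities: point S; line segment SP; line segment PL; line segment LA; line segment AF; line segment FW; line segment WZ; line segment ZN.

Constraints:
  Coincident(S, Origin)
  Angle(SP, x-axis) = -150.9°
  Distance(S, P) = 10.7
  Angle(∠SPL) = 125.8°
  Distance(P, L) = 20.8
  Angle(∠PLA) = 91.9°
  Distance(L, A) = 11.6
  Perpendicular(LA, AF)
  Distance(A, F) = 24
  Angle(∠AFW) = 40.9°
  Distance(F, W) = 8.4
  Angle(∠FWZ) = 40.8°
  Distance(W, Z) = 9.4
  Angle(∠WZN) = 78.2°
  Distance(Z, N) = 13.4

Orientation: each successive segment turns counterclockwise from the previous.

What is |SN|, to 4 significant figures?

5.222

S is at the origin; SP runs at -150.9° with length 10.7, so P = (-9.349, -5.204). ∠SPL = 125.8° gives PL at -96.70° from the x-axis; with |PL| = 20.8, L = (-11.78, -25.86). ∠PLA = 91.9° gives LA at -8.600° from the x-axis; with |LA| = 11.6, A = (-0.3065, -27.60). The perpendicularity gives AF at right angles to LA, so AF runs at 81.40°; with |AF| = 24.0, F = (3.282, -3.866). ∠AFW = 40.9° gives FW at -139.5° from the x-axis; with |FW| = 8.4, W = (-3.105, -9.322). ∠FWZ = 40.8° gives WZ at -0.3000° from the x-axis; with |WZ| = 9.4, Z = (6.295, -9.371). ∠WZN = 78.2° gives ZN at 101.5° from the x-axis; with |ZN| = 13.4, N = (3.623, 3.760). Then |SN| = |N − S| = 5.222.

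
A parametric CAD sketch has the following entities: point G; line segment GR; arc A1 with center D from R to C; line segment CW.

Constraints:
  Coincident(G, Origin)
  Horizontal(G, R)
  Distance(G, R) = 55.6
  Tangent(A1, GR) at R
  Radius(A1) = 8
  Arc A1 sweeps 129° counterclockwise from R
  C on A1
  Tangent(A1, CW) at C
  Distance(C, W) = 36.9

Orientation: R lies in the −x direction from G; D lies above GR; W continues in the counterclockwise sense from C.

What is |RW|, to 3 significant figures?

45.0

On A1, R sits at bearing -90° from D; a 129° counterclockwise sweep puts C at bearing 39°, so C = D + 8.0·(cos 39°, sin 39°) = (-49.4, 13.0). The tangent condition forces DC to be normal to CW, so CW runs along (−sin 39°, cos 39°); with |CW| = 36.9, W = (-72.6, 41.7). Then |RW| = |W − R| = 45.0.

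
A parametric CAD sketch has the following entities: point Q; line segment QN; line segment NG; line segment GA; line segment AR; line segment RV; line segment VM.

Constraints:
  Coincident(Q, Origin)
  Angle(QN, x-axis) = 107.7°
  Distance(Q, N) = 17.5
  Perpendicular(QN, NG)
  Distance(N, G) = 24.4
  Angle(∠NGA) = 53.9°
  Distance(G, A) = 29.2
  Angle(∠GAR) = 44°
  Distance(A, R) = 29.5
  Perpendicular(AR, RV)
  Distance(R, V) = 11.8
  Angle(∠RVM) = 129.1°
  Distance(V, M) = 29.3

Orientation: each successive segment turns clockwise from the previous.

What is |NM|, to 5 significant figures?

38.429

Q is at the origin; QN runs at 107.7° with length 17.5, so N = (-5.3206, 16.672). The perpendicularity gives NG at right angles to QN, so NG runs at 17.700°; with |NG| = 24.4, G = (17.924, 24.090). ∠NGA = 53.9° gives GA at -108.40° from the x-axis; with |GA| = 29.2, A = (8.7074, -3.6172). ∠GAR = 44.0° gives AR at 115.60° from the x-axis; with |AR| = 29.5, R = (-4.0391, 22.987). AR is perpendicular to RV, so RV runs at 25.600°; with |RV| = 11.8, V = (6.6025, 28.085). ∠RVM = 129.1° gives VM at -25.300° from the x-axis; with |VM| = 29.3, M = (33.092, 15.564). Then |NM| = |M − N| = 38.429.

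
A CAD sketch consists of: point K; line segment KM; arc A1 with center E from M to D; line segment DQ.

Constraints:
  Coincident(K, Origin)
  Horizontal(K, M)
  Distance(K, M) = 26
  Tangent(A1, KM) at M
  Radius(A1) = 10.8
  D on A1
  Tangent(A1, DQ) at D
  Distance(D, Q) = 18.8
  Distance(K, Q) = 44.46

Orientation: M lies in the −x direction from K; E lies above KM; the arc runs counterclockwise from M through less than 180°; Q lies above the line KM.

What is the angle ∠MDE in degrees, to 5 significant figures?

23.445°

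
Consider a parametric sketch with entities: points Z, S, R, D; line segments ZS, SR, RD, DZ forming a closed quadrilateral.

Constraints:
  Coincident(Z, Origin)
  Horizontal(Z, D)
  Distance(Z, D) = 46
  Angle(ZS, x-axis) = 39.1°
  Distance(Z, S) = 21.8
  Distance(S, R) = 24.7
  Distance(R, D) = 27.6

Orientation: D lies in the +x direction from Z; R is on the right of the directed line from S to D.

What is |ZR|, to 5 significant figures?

23.162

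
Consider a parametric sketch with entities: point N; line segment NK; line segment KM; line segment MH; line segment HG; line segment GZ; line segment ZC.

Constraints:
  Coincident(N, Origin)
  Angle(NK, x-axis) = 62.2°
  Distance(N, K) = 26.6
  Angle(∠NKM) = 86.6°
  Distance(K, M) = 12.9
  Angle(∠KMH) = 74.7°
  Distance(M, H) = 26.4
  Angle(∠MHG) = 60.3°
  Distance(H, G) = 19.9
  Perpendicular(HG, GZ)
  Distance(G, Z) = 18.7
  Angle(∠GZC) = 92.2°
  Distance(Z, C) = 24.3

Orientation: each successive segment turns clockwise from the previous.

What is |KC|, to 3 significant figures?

27.2

HG is perpendicular to GZ, so GZ runs at 13.8°; with |GZ| = 18.7, Z = (17.7, 22.5). ∠GZC = 92.2° gives ZC at -74.0° from the x-axis; with |ZC| = 24.3, C = (24.4, -0.898). Then |KC| = |C − K| = 27.2.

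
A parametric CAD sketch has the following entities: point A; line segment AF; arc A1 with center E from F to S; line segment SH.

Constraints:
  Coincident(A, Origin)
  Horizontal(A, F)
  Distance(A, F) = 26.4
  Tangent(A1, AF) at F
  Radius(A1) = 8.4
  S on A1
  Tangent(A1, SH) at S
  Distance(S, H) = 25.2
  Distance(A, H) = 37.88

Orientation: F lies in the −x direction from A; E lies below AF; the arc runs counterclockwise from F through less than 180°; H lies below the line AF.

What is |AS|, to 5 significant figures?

35.716

A is at the origin; AF is horizontal with |AF| = 26.4 and F on the −x side, so F = (-26.400, 0.0000). A1 meets AF tangentially, so EF is at right angles to AF, so E = F + (0, -8.4) = (-26.400, -8.4000). Since ES ⟂ SH (tangency), |EH| = √(8.4² + 25.2²) = 26.563 regardless of where S sits on A1. So H lies on both circle(A, 37.88) and circle(E, 26.563); the below-AF intersection is H = (-17.691, -33.495). S is the foot of the tangent from H: S = (-33.058, -13.522).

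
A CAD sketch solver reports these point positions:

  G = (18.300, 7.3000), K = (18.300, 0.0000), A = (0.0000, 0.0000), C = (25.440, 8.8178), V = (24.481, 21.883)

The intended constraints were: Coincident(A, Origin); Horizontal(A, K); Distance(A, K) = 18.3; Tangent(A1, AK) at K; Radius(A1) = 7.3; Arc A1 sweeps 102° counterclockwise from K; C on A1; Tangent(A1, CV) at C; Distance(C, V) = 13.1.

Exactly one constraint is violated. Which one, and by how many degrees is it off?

Tangent(A1, CV) at C — off by 7.80°.

A = (0.00, 0.00) ✓; A.y = 0.00, K.y = 0.00 ✓; |AK| = 18.30 ✓; ∠(GK, KA) = 90.00° ✓; |GK| = 7.300 ✓; bearing(G→C) − bearing(G→K) = 102.0° ✓; |GC| = 7.300 ✓; ∠(GC, CV) = 97.80° ✗; |CV| = 13.10 ✓.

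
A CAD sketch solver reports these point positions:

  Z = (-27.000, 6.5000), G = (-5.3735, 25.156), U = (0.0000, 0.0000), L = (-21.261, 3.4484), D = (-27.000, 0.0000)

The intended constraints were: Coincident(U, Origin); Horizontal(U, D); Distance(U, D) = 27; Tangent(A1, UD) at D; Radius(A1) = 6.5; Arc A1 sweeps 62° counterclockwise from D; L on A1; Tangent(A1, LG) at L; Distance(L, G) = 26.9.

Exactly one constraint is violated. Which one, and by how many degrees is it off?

Tangent(A1, LG) at L — off by 8.20°.

U = (0.00, 0.00) ✓; U.y = 0.00, D.y = 0.00 ✓; |UD| = 27.00 ✓; ∠(ZD, DU) = 90.00° ✓; |ZD| = 6.500 ✓; bearing(Z→L) − bearing(Z→D) = 62.00° ✓; |ZL| = 6.500 ✓; ∠(ZL, LG) = 98.20° ✗; |LG| = 26.90 ✓.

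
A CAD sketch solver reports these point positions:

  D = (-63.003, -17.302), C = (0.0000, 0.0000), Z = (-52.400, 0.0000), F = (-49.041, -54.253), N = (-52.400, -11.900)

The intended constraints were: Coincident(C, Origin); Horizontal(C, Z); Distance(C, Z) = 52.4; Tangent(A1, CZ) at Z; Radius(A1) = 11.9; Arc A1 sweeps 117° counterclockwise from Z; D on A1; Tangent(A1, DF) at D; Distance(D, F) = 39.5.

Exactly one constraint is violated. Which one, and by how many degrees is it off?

Tangent(A1, DF) at D — off by 6.30°.

C = (0.00, 0.00) ✓; C.y = 0.00, Z.y = 0.00 ✓; |CZ| = 52.40 ✓; ∠(NZ, ZC) = 90.00° ✓; |NZ| = 11.90 ✓; bearing(N→D) − bearing(N→Z) = 117.0° ✓; |ND| = 11.90 ✓; ∠(ND, DF) = 96.30° ✗; |DF| = 39.50 ✓.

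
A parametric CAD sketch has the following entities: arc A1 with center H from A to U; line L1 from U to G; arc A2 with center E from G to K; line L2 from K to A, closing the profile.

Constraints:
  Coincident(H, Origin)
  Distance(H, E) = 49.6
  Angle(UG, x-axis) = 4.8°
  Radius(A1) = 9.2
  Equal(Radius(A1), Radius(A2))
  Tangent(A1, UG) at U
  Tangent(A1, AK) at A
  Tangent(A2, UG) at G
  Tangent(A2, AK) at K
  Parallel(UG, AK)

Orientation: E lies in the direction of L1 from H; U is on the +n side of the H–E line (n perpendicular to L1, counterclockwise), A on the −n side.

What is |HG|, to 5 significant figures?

50.446

Tangency of A1 to both parallel lines with radius 9.2 puts U and A at H ± 9.2·n: U = (-0.76984, 9.1677), A = (0.76984, -9.1677). Equal radii place G and K the same way about E: G = E + 9.2·n = (48.656, 13.318), K = E − 9.2·n = (50.196, -5.0173). Then |HG| = |G − H| = 50.446.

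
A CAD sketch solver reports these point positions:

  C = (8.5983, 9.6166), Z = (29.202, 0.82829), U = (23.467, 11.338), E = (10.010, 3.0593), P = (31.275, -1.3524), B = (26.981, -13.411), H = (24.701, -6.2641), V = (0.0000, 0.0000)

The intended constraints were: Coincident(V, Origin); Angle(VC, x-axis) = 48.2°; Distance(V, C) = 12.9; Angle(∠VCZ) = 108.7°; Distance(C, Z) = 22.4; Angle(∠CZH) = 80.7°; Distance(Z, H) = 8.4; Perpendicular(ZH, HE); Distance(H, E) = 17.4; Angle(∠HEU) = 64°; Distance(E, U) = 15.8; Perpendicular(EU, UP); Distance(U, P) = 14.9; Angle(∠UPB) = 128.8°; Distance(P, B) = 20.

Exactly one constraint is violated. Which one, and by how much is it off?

Distance(P, B) = 20 — off by 7.20.

V = (0.00, 0.00) ✓; VC at 48.20° ✓; |VC| = 12.90 ✓; ∠VCZ = 108.7° ✓; |CZ| = 22.40 ✓; ∠CZH = 80.70° ✓; |ZH| = 8.400 ✓; ∠(ZH, HE) = 90.00° ✓; |HE| = 17.40 ✓; ∠HEU = 64.00° ✓; |EU| = 15.80 ✓; ∠(EU, UP) = 90.00° ✓; |UP| = 14.90 ✓; ∠UPB = 128.8° ✓; |PB| = 12.80 ✗.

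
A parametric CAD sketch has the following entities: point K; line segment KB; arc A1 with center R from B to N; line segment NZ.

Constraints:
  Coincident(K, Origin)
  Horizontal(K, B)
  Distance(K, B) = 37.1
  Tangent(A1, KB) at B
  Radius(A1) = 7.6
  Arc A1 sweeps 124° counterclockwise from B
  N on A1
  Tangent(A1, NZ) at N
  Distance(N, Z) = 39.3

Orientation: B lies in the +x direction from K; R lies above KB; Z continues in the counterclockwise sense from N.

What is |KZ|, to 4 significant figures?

49.33

K is at the origin; K and B share the same y with |KB| = 37.1 and B on the +x side, so B = (37.10, 0.000). The tangent condition forces RB to be normal to KB, so R = B + (0, 7.6) = (37.10, 7.600). On A1, B sits at bearing -90° from R; a 124° counterclockwise sweep puts N at bearing 34°, so N = R + 7.6·(cos 34°, sin 34°) = (43.40, 11.85). Since A1 is tangent to NZ there, RN ⟂ NZ, so NZ runs along (−sin 34°, cos 34°); with |NZ| = 39.3, Z = (21.42, 44.43). Then |KZ| = |Z − K| = 49.33.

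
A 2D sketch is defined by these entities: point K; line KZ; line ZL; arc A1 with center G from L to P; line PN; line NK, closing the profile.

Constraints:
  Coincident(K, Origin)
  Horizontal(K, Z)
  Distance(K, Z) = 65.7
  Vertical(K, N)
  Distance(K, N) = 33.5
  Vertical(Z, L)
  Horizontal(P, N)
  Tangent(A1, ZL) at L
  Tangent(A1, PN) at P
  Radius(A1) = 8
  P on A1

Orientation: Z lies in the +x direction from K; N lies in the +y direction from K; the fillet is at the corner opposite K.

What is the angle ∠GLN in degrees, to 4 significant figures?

6.942°

K is at the origin; KZ is horizontal with |KZ| = 65.7 and Z on the +x side, so Z = (65.70, 0.000). KN is vertical with |KN| = 33.5 and N on the +y side, so N = (0.000, 33.50). The virtual corner opposite K is at (65.70, 33.50). A1 meets ZL tangentially, so GL is at right angles to ZL and A1 meets PN tangentially, so GP is at right angles to PN, with radius 8.0, so the center G sits 8.0 in from both sides at G = (57.70, 25.50). That places the tangent points at L = (65.70, 25.50) on ZL and P = (57.70, 33.50) on PN. Then cos ∠GLN = LG·LN / (|LG||LN|), giving 6.942°.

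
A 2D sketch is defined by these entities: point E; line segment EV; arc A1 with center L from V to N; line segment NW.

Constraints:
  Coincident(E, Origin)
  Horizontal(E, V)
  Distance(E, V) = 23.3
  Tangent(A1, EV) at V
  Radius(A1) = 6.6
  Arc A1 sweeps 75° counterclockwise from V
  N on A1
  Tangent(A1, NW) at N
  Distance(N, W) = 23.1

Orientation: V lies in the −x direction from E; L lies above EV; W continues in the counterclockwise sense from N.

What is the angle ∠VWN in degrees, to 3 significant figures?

9.42°

E is at the origin; EV is horizontal with |EV| = 23.3 and V on the −x side, so V = (-23.3, 0.00). A1 meets EV tangentially, so LV is at right angles to EV, so L = V + (0, 6.6) = (-23.3, 6.60). On A1, V sits at bearing -90° from L; a 75° counterclockwise sweep puts N at bearing -15°, so N = L + 6.6·(cos -15°, sin -15°) = (-16.9, 4.89). A1 meets NW tangentially, so LN is at right angles to NW, so NW runs along (−sin -15°, cos -15°); with |NW| = 23.1, W = (-10.9, 27.2). Then cos ∠VWN = WV·WN / (|WV||WN|), giving 9.42°.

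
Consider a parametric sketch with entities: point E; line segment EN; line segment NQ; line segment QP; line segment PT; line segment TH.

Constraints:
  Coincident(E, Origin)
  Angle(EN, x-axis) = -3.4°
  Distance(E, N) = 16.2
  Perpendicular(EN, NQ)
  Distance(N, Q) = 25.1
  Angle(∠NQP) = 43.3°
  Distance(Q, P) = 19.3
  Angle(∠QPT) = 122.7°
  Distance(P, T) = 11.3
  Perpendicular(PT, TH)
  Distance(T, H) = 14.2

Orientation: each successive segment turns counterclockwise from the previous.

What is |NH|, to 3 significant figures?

4.81

E is at the origin; EN runs at -3.4° with length 16.2, so N = (16.2, -0.961). EN is perpendicular to NQ, so NQ runs at 86.6°; with |NQ| = 25.1, Q = (17.7, 24.1). ∠NQP = 43.3° gives QP at -137° from the x-axis; with |QP| = 19.3, P = (3.61, 10.9). ∠QPT = 122.7° gives PT at -79.4° from the x-axis; with |PT| = 11.3, T = (5.69, -0.248). The perpendicularity gives TH at right angles to PT, so TH runs at 10.6°; with |TH| = 14.2, H = (19.7, 2.36). Then |NH| = |H − N| = 4.81.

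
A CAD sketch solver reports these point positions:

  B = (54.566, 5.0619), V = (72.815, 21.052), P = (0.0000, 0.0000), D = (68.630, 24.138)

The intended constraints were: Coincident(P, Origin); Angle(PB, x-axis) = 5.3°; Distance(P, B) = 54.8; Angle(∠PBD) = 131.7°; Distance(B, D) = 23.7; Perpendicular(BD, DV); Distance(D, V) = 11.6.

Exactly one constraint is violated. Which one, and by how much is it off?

Distance(D, V) = 11.6 — off by 6.40.

P = (0.00, 0.00) ✓; PB at 5.300° ✓; |PB| = 54.80 ✓; ∠PBD = 131.7° ✓; |BD| = 23.70 ✓; ∠(BD, DV) = 90.01° ✓; |DV| = 5.200 ✗.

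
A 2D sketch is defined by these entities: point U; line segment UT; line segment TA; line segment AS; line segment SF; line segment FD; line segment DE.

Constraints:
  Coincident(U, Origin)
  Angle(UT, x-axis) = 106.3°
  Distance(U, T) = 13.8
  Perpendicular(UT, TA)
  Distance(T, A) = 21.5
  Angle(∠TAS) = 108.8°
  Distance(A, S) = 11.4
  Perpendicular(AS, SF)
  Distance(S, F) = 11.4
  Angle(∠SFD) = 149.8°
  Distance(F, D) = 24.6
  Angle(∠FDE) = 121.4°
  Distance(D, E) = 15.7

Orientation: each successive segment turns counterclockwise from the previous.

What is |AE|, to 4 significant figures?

36.96

∠SFD = 149.8° gives FD at 27.70° from the x-axis; with |FD| = 24.6, D = (8.164, 6.760). ∠FDE = 121.4° gives DE at 86.30° from the x-axis; with |DE| = 15.7, E = (9.177, 22.43). Then |AE| = |E − A| = 36.96.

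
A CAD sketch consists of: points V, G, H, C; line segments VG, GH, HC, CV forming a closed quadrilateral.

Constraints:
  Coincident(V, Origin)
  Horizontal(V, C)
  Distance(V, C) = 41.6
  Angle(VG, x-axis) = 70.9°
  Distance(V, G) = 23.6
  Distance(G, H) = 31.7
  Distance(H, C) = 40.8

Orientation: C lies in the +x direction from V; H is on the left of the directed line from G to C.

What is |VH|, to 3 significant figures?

52.5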